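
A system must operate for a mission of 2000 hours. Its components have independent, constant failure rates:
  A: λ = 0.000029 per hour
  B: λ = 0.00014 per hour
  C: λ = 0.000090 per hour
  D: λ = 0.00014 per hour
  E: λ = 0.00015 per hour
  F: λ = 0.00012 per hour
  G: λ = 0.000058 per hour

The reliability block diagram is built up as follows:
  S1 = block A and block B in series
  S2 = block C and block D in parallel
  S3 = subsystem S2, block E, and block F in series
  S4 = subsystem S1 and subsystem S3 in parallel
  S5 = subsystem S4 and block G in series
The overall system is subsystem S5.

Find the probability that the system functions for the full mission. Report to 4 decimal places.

0.7779

R(A) = exp(−0.000029 × 2000) = 0.943650
R(B) = exp(−0.00014 × 2000) = 0.755784
R(C) = exp(−0.000090 × 2000) = 0.835270
R(D) = exp(−0.00014 × 2000) = 0.755784
R(E) = exp(−0.00015 × 2000) = 0.740818
R(F) = exp(−0.00012 × 2000) = 0.786628
R(G) = exp(−0.000058 × 2000) = 0.890475
Series (A and B): 0.943650 × 0.755784 = 0.713196
Parallel (C and D): 1 − (1 − 0.835270)(1 − 0.755784) = 0.959770
Series ([0.959770], E, and F): 0.959770 × 0.740818 × 0.786628 = 0.559304
Parallel ([0.713196] and [0.559304]): 1 − (1 − 0.713196)(1 − 0.559304) = 0.873607
Series ([0.873607] and G): 0.873607 × 0.890475 = 0.7779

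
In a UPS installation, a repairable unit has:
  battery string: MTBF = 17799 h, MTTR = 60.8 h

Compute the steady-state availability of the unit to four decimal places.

0.9966

A(battery string) = MTBF/(MTBF+MTTR) = 17799/(17799+60.8) = 0.9966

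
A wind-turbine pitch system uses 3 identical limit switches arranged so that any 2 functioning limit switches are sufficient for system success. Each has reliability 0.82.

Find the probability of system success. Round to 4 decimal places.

R = Σ_{i=2}^{3} C(3,i) p^i (1−p)^{3−i} with p = 0.82
C(3,2)·0.82^2·0.18^1 = 0.363096
C(3,3)·0.82^3·0.18^0 = 0.551368
Sum = 0.9145

0.9145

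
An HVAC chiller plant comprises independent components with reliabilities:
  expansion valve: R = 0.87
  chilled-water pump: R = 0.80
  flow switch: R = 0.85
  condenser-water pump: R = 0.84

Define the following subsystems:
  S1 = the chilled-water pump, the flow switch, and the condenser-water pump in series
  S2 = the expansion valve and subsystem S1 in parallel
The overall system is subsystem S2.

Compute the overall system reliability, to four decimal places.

0.9443

Series (chilled-water pump, flow switch, and condenser-water pump): 0.800000 × 0.850000 × 0.840000 = 0.571200
Parallel (expansion valve and [0.571200]): 1 − (1 − 0.870000)(1 − 0.571200) = 0.9443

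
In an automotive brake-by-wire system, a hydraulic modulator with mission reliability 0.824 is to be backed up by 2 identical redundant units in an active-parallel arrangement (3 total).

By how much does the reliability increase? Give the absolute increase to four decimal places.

R_before = 0.824
R_after = 1 − (1 − 0.824)^3 = 0.9945
ΔR = 0.9945 − 0.824 = 0.1705

0.1705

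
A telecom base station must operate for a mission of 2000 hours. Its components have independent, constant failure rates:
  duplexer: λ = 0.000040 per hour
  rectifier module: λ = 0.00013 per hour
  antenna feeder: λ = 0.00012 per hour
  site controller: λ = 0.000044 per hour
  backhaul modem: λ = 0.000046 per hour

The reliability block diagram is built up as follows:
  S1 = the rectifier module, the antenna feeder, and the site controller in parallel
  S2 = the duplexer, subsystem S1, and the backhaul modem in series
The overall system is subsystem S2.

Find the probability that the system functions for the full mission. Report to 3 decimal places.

0.839

R(duplexer) = exp(−0.000040 × 2000) = 0.92312
R(rectifier module) = exp(−0.00013 × 2000) = 0.77105
R(antenna feeder) = exp(−0.00012 × 2000) = 0.78663
R(site controller) = exp(−0.000044 × 2000) = 0.91576
R(backhaul modem) = exp(−0.000046 × 2000) = 0.91211
Parallel (rectifier module, antenna feeder, and site controller): 1 − (1 − 0.77105)(1 − 0.78663)(1 − 0.91576) = 0.99588
Series (duplexer, [0.99588], and backhaul modem): 0.92312 × 0.99588 × 0.91211 = 0.839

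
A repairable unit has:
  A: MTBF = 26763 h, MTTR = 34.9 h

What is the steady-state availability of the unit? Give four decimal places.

0.9987

A(A) = MTBF/(MTBF+MTTR) = 26763/(26763+34.9) = 0.9987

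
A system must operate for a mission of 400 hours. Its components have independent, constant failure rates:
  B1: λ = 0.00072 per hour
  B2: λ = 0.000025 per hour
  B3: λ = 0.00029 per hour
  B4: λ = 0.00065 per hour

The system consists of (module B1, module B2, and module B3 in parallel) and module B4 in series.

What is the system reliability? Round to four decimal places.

0.7708

R(B1) = exp(−0.00072 × 400) = 0.749762
R(B2) = exp(−0.000025 × 400) = 0.990050
R(B3) = exp(−0.00029 × 400) = 0.890475
R(B4) = exp(−0.00065 × 400) = 0.771052
Parallel (B1, B2, and B3): 1 − (1 − 0.749762)(1 − 0.990050)(1 − 0.890475) = 0.999727
Series ([0.999727] and B4): 0.999727 × 0.771052 = 0.7708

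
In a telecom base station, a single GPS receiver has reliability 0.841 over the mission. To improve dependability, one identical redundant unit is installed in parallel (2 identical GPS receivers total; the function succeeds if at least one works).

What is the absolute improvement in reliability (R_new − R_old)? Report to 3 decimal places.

0.134

R_before = 0.841
R_after = 1 − (1 − 0.841)^2 = 0.975
ΔR = 0.975 − 0.841 = 0.134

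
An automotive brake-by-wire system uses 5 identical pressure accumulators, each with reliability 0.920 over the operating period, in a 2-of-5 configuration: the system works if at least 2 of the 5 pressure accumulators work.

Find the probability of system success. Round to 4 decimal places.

0.9998

R = Σ_{i=2}^{5} C(5,i) p^i (1−p)^{5−i} with p = 0.920
C(5,2)·0.920^2·0.080^3 = 0.004334
C(5,3)·0.920^3·0.080^2 = 0.049836
C(5,4)·0.920^4·0.080^1 = 0.286557
C(5,5)·0.920^5·0.080^0 = 0.659082
Sum = 0.9998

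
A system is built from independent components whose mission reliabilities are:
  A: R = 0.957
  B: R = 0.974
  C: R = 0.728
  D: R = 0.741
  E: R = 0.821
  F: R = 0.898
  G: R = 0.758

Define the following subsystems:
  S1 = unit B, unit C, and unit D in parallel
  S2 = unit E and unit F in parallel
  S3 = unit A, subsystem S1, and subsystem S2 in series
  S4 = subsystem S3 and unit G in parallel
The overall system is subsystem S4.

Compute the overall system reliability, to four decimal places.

Parallel (B, C, and D): 1 − (1 − 0.974000)(1 − 0.728000)(1 − 0.741000) = 0.998168
Parallel (E and F): 1 − (1 − 0.821000)(1 − 0.898000) = 0.981742
Series (A, [0.998168], and [0.981742]): 0.957000 × 0.998168 × 0.981742 = 0.937806
Parallel ([0.937806] and G): 1 − (1 − 0.937806)(1 − 0.758000) = 0.9849

0.9849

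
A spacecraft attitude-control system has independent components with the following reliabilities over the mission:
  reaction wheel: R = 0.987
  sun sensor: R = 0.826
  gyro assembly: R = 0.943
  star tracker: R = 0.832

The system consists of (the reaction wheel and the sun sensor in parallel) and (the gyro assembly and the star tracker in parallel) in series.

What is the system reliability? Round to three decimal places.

Parallel (reaction wheel and sun sensor): 1 − (1 − 0.98700)(1 − 0.82600) = 0.99774
Parallel (gyro assembly and star tracker): 1 − (1 − 0.94300)(1 − 0.83200) = 0.99042
Series ([0.99774] and [0.99042]): 0.99774 × 0.99042 = 0.988

0.988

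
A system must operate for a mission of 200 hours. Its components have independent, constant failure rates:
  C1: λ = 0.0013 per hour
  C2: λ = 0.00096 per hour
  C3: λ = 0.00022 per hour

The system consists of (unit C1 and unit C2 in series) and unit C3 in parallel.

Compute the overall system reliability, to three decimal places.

0.984

R(C1) = exp(−0.0013 × 200) = 0.77105
R(C2) = exp(−0.00096 × 200) = 0.82531
R(C3) = exp(−0.00022 × 200) = 0.95695
Series (C1 and C2): 0.77105 × 0.82531 = 0.63636
Parallel ([0.63636] and C3): 1 − (1 − 0.63636)(1 − 0.95695) = 0.984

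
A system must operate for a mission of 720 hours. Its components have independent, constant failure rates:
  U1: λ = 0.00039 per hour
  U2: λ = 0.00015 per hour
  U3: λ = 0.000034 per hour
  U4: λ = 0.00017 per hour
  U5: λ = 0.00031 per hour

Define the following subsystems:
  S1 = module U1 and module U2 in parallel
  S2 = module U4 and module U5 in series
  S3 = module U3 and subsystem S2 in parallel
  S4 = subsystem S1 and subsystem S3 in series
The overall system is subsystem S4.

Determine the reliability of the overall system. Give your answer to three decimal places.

R(U1) = exp(−0.00039 × 720) = 0.75518
R(U2) = exp(−0.00015 × 720) = 0.89763
R(U3) = exp(−0.000034 × 720) = 0.97582
R(U4) = exp(−0.00017 × 720) = 0.88479
R(U5) = exp(−0.00031 × 720) = 0.79995
Parallel (U1 and U2): 1 − (1 − 0.75518)(1 − 0.89763) = 0.97494
Series (U4 and U5): 0.88479 × 0.79995 = 0.70779
Parallel (U3 and [0.70779]): 1 − (1 − 0.97582)(1 − 0.70779) = 0.99293
Series ([0.97494] and [0.99293]): 0.97494 × 0.99293 = 0.968

0.968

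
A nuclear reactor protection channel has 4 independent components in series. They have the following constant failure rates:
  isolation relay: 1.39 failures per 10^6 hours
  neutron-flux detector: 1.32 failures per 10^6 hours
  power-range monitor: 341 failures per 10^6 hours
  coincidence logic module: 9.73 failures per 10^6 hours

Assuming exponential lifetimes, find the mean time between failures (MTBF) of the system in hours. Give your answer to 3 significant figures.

2830

Series of exponential components: λ_sys = Σ λ_i
λ_sys = 0.00000139 + 0.00000132 + 0.000341 + 0.00000973 = 3.5344e-04 /h
MTBF = 1 / λ_sys = 2830 h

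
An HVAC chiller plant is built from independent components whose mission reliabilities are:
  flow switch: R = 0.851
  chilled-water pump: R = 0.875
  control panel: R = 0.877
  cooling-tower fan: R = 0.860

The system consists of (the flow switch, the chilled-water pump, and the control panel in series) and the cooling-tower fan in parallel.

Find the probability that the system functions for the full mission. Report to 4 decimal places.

0.9514

Series (flow switch, chilled-water pump, and control panel): 0.851000 × 0.875000 × 0.877000 = 0.653036
Parallel ([0.653036] and cooling-tower fan): 1 − (1 − 0.653036)(1 − 0.860000) = 0.9514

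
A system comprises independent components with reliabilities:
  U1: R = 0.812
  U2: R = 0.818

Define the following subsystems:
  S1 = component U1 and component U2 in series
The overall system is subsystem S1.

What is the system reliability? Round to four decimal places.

Series (U1 and U2): 0.812000 × 0.818000 = 0.6642

0.6642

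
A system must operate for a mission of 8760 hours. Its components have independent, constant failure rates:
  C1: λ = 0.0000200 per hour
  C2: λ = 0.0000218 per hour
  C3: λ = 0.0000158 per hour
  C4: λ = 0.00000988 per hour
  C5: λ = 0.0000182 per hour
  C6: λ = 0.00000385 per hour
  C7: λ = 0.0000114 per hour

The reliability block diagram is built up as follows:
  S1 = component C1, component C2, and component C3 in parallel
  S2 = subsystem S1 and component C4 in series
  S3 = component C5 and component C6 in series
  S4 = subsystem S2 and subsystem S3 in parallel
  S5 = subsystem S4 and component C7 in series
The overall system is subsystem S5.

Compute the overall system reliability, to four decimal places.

0.8913

R(C1) = exp(−0.0000200 × 8760) = 0.839289
R(C2) = exp(−0.0000218 × 8760) = 0.826159
R(C3) = exp(−0.0000158 × 8760) = 0.870743
R(C4) = exp(−0.00000988 × 8760) = 0.917091
R(C5) = exp(−0.0000182 × 8760) = 0.852628
R(C6) = exp(−0.00000385 × 8760) = 0.966836
R(C7) = exp(−0.0000114 × 8760) = 0.904960
Parallel (C1, C2, and C3): 1 − (1 − 0.839289)(1 − 0.826159)(1 − 0.870743) = 0.996389
Series ([0.996389] and C4): 0.996389 × 0.917091 = 0.913779
Series (C5 and C6): 0.852628 × 0.966836 = 0.824351
Parallel ([0.913779] and [0.824351]): 1 − (1 − 0.913779)(1 − 0.824351) = 0.984855
Series ([0.984855] and C7): 0.984855 × 0.904960 = 0.8913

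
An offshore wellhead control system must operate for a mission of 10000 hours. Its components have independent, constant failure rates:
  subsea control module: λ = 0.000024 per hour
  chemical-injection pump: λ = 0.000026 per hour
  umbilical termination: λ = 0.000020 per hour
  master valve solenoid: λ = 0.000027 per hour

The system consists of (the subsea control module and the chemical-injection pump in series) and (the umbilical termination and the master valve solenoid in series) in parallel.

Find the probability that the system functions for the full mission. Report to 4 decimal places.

0.8524

R(subsea control module) = exp(−0.000024 × 10000) = 0.786628
R(chemical-injection pump) = exp(−0.000026 × 10000) = 0.771052
R(umbilical termination) = exp(−0.000020 × 10000) = 0.818731
R(master valve solenoid) = exp(−0.000027 × 10000) = 0.763379
Series (subsea control module and chemical-injection pump): 0.786628 × 0.771052 = 0.606531
Series (umbilical termination and master valve solenoid): 0.818731 × 0.763379 = 0.625002
Parallel ([0.606531] and [0.625002]): 1 − (1 − 0.606531)(1 − 0.625002) = 0.8524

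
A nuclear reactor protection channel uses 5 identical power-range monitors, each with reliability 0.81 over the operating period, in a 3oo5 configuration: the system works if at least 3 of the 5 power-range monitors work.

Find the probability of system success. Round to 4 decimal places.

0.9495

R = Σ_{i=3}^{5} C(5,i) p^i (1−p)^{5−i} with p = 0.81
C(5,3)·0.81^3·0.19^2 = 0.191850
C(5,4)·0.81^4·0.19^1 = 0.408944
C(5,5)·0.81^5·0.19^0 = 0.348678
Sum = 0.9495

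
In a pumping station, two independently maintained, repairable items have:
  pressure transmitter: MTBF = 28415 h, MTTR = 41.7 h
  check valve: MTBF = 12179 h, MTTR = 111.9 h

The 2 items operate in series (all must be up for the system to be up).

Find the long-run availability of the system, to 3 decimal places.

0.989

A(pressure transmitter) = MTBF/(MTBF+MTTR) = 28415/(28415+41.7) = 0.998535
A(check valve) = MTBF/(MTBF+MTTR) = 12179/(12179+111.9) = 0.990896
Series availability: 0.998535 × 0.990896 = 0.989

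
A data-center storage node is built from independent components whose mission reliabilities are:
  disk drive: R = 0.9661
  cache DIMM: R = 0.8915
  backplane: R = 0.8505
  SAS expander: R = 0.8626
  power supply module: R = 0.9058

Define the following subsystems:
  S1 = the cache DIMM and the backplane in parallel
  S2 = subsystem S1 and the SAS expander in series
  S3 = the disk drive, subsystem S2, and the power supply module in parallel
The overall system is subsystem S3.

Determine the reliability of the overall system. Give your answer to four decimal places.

0.9995

Parallel (cache DIMM and backplane): 1 − (1 − 0.891500)(1 − 0.850500) = 0.983779
Series ([0.983779] and SAS expander): 0.983779 × 0.862600 = 0.848608
Parallel (disk drive, [0.848608], and power supply module): 1 − (1 − 0.966100)(1 − 0.848608)(1 − 0.905800) = 0.9995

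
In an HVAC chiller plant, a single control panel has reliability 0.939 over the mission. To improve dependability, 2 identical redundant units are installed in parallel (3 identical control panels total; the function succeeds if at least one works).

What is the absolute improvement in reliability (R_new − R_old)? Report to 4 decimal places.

R_before = 0.939
R_after = 1 − (1 − 0.939)^3 = 0.9998
ΔR = 0.9998 − 0.939 = 0.0608

0.0608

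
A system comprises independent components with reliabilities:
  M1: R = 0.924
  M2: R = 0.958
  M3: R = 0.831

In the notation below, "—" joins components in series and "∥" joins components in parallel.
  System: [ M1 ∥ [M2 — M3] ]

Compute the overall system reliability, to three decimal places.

0.985

Series (M2 and M3): 0.95800 × 0.83100 = 0.79610
Parallel (M1 and [0.79610]): 1 − (1 − 0.92400)(1 − 0.79610) = 0.985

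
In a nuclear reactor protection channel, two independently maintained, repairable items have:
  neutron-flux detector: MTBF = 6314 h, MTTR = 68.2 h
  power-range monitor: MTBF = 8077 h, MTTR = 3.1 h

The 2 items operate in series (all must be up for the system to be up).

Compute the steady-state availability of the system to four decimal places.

0.9889

A(neutron-flux detector) = MTBF/(MTBF+MTTR) = 6314/(6314+68.2) = 0.989314
A(power-range monitor) = MTBF/(MTBF+MTTR) = 8077/(8077+3.1) = 0.999616
Series availability: 0.989314 × 0.999616 = 0.9889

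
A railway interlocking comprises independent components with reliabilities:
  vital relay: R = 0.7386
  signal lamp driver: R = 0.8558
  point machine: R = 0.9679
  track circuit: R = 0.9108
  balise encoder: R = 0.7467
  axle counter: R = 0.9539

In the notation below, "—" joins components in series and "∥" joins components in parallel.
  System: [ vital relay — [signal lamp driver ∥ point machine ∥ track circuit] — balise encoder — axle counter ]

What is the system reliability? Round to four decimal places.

0.5259

Parallel (signal lamp driver, point machine, and track circuit): 1 − (1 − 0.855800)(1 − 0.967900)(1 − 0.910800) = 0.999587
Series (vital relay, [0.999587], balise encoder, and axle counter): 0.738600 × 0.999587 × 0.746700 × 0.953900 = 0.5259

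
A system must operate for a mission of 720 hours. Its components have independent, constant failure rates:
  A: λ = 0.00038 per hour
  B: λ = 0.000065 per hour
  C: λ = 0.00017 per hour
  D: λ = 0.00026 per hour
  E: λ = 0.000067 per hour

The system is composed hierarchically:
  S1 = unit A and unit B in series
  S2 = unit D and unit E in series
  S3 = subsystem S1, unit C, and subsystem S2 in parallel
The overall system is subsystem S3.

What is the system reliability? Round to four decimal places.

0.9934

R(A) = exp(−0.00038 × 720) = 0.760636
R(B) = exp(−0.000065 × 720) = 0.954278
R(C) = exp(−0.00017 × 720) = 0.884794
R(D) = exp(−0.00026 × 720) = 0.829278
R(E) = exp(−0.000067 × 720) = 0.952905
Series (A and B): 0.760636 × 0.954278 = 0.725858
Series (D and E): 0.829278 × 0.952905 = 0.790223
Parallel ([0.725858], C, and [0.790223]): 1 − (1 − 0.725858)(1 − 0.884794)(1 − 0.790223) = 0.9934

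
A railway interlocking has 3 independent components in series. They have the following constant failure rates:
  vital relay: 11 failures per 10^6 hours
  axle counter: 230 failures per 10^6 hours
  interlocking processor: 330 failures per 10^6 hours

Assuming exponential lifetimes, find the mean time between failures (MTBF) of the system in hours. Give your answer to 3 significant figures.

1750

Series of exponential components: λ_sys = Σ λ_i
λ_sys = 0.000011 + 0.00023 + 0.00033 = 5.7100e-04 /h
MTBF = 1 / λ_sys = 1750 h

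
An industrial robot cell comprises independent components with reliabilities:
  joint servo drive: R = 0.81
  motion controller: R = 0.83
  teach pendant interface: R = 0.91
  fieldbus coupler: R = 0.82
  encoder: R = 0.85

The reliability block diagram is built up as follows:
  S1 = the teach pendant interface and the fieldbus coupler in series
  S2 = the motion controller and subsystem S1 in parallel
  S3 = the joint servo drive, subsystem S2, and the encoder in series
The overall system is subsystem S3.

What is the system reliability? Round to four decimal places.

Series (teach pendant interface and fieldbus coupler): 0.910000 × 0.820000 = 0.746200
Parallel (motion controller and [0.746200]): 1 − (1 − 0.830000)(1 − 0.746200) = 0.956854
Series (joint servo drive, [0.956854], and encoder): 0.810000 × 0.956854 × 0.850000 = 0.6588

0.6588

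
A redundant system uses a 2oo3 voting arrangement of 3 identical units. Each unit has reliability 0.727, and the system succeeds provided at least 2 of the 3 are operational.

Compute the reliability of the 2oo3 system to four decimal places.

R = Σ_{i=2}^{3} C(3,i) p^i (1−p)^{3−i} with p = 0.727
C(3,2)·0.727^2·0.273^1 = 0.432865
C(3,3)·0.727^3·0.273^0 = 0.384241
Sum = 0.8171

0.8171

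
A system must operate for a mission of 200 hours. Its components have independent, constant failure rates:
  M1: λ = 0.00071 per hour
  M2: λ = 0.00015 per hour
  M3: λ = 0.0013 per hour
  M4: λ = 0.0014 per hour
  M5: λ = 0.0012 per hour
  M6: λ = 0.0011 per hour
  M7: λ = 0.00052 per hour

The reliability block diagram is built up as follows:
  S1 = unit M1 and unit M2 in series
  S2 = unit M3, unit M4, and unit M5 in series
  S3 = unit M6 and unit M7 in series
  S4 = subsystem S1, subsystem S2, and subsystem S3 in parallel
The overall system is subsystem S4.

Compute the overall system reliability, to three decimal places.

R(M1) = exp(−0.00071 × 200) = 0.86762
R(M2) = exp(−0.00015 × 200) = 0.97045
R(M3) = exp(−0.0013 × 200) = 0.77105
R(M4) = exp(−0.0014 × 200) = 0.75578
R(M5) = exp(−0.0012 × 200) = 0.78663
R(M6) = exp(−0.0011 × 200) = 0.80252
R(M7) = exp(−0.00052 × 200) = 0.90123
Series (M1 and M2): 0.86762 × 0.97045 = 0.84198
Series (M3, M4, and M5): 0.77105 × 0.75578 × 0.78663 = 0.45840
Series (M6 and M7): 0.80252 × 0.90123 = 0.72326
Parallel ([0.84198], [0.45840], and [0.72326]): 1 − (1 − 0.84198)(1 − 0.45840)(1 − 0.72326) = 0.976

0.976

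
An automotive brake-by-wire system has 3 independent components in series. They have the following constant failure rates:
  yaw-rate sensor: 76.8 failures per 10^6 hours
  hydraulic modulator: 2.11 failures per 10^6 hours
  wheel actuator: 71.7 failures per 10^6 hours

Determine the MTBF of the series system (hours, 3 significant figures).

6640

Series of exponential components: λ_sys = Σ λ_i
λ_sys = 0.0000768 + 0.00000211 + 0.0000717 = 1.5061e-04 /h
MTBF = 1 / λ_sys = 6640 h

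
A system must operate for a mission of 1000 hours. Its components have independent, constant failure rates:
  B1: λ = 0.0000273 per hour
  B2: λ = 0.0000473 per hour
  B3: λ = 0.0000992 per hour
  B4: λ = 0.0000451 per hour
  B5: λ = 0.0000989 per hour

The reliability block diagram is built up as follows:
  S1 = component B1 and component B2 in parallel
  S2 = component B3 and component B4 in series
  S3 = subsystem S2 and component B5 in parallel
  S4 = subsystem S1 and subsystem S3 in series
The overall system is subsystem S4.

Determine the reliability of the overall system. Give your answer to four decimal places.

0.9861

R(B1) = exp(−0.0000273 × 1000) = 0.973069
R(B2) = exp(−0.0000473 × 1000) = 0.953801
R(B3) = exp(−0.0000992 × 1000) = 0.905562
R(B4) = exp(−0.0000451 × 1000) = 0.955902
R(B5) = exp(−0.0000989 × 1000) = 0.905833
Parallel (B1 and B2): 1 − (1 − 0.973069)(1 − 0.953801) = 0.998756
Series (B3 and B4): 0.905562 × 0.955902 = 0.865629
Parallel ([0.865629] and B5): 1 − (1 − 0.865629)(1 − 0.905833) = 0.987347
Series ([0.998756] and [0.987347]): 0.998756 × 0.987347 = 0.9861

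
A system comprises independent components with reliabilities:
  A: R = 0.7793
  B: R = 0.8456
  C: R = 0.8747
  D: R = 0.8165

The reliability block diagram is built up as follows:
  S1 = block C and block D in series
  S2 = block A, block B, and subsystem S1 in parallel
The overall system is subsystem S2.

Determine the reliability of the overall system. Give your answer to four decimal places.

0.9903

Series (C and D): 0.874700 × 0.816500 = 0.714193
Parallel (A, B, and [0.714193]): 1 − (1 − 0.779300)(1 − 0.845600)(1 − 0.714193) = 0.9903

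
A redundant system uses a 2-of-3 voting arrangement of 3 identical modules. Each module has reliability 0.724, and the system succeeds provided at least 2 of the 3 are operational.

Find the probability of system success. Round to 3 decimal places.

R = Σ_{i=2}^{3} C(3,i) p^i (1−p)^{3−i} with p = 0.724
C(3,2)·0.724^2·0.276^1 = 0.43402
C(3,3)·0.724^3·0.276^0 = 0.37950
Sum = 0.814

0.814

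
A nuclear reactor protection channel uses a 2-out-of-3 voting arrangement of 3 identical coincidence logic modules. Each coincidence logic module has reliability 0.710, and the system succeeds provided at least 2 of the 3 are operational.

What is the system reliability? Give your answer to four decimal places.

0.7965

R = Σ_{i=2}^{3} C(3,i) p^i (1−p)^{3−i} with p = 0.710
C(3,2)·0.710^2·0.290^1 = 0.438567
C(3,3)·0.710^3·0.290^0 = 0.357911
Sum = 0.7965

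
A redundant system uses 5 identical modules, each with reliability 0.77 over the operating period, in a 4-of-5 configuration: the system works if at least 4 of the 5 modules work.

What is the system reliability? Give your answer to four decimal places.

0.6749

R = Σ_{i=4}^{5} C(5,i) p^i (1−p)^{5−i} with p = 0.77
C(5,4)·0.77^4·0.23^1 = 0.404260
C(5,5)·0.77^5·0.23^0 = 0.270678
Sum = 0.6749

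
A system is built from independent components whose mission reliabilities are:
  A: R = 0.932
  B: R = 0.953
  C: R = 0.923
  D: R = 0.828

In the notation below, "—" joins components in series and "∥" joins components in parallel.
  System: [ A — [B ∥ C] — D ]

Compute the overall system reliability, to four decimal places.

0.7689

Parallel (B and C): 1 − (1 − 0.953000)(1 − 0.923000) = 0.996381
Series (A, [0.996381], and D): 0.932000 × 0.996381 × 0.828000 = 0.7689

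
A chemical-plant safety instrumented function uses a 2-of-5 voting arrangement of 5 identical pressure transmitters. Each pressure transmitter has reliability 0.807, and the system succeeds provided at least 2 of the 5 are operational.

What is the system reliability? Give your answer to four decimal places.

0.9941

R = Σ_{i=2}^{5} C(5,i) p^i (1−p)^{5−i} with p = 0.807
C(5,2)·0.807^2·0.193^3 = 0.046819
C(5,3)·0.807^3·0.193^2 = 0.195765
C(5,4)·0.807^4·0.193^1 = 0.409281
C(5,5)·0.807^5·0.193^0 = 0.342269
Sum = 0.9941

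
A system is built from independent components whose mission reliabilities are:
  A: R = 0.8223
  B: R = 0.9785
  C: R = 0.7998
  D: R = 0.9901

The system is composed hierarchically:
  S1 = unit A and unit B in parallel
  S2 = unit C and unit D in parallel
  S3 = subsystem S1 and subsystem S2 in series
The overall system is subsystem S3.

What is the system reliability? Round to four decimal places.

Parallel (A and B): 1 − (1 − 0.822300)(1 − 0.978500) = 0.996179
Parallel (C and D): 1 − (1 − 0.799800)(1 − 0.990100) = 0.998018
Series ([0.996179] and [0.998018]): 0.996179 × 0.998018 = 0.9942

0.9942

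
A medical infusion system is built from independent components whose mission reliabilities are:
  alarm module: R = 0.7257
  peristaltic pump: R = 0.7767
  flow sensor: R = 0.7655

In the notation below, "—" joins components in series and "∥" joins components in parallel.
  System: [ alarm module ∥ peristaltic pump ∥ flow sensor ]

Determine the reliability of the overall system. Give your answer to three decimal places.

Parallel (alarm module, peristaltic pump, and flow sensor): 1 − (1 − 0.72570)(1 − 0.77670)(1 − 0.76550) = 0.986

0.986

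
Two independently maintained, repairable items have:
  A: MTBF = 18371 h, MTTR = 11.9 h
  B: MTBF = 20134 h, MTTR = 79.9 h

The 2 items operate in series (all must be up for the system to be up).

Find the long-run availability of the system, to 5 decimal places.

A(A) = MTBF/(MTBF+MTTR) = 18371/(18371+11.9) = 0.999353
A(B) = MTBF/(MTBF+MTTR) = 20134/(20134+79.9) = 0.996047
Series availability: 0.999353 × 0.996047 = 0.99540

0.99540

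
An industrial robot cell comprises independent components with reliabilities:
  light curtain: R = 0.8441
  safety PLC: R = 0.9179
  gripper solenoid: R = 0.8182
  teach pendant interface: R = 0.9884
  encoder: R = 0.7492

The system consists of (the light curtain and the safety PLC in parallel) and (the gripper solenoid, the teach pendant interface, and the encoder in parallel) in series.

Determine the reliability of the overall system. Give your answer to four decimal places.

Parallel (light curtain and safety PLC): 1 − (1 − 0.844100)(1 − 0.917900) = 0.987201
Parallel (gripper solenoid, teach pendant interface, and encoder): 1 − (1 − 0.818200)(1 − 0.988400)(1 − 0.749200) = 0.999471
Series ([0.987201] and [0.999471]): 0.987201 × 0.999471 = 0.9867

0.9867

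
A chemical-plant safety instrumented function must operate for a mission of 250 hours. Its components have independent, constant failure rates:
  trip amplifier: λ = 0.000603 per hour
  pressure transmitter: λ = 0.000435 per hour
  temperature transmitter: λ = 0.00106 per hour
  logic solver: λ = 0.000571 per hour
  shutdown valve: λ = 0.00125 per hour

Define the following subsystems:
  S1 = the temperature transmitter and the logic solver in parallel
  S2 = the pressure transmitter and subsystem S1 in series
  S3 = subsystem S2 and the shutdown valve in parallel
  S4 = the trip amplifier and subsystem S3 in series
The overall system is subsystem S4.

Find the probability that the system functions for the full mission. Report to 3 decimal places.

R(trip amplifier) = exp(−0.000603 × 250) = 0.86006
R(pressure transmitter) = exp(−0.000435 × 250) = 0.89695
R(temperature transmitter) = exp(−0.00106 × 250) = 0.76721
R(logic solver) = exp(−0.000571 × 250) = 0.86697
R(shutdown valve) = exp(−0.00125 × 250) = 0.73162
Parallel (temperature transmitter and logic solver): 1 − (1 − 0.76721)(1 − 0.86697) = 0.96903
Series (pressure transmitter and [0.96903]): 0.89695 × 0.96903 = 0.86917
Parallel ([0.86917] and shutdown valve): 1 − (1 − 0.86917)(1 − 0.73162) = 0.96489
Series (trip amplifier and [0.96489]): 0.86006 × 0.96489 = 0.830

0.830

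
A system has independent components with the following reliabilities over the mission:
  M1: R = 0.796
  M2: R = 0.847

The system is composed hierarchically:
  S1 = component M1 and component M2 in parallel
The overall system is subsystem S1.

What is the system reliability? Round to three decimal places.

Parallel (M1 and M2): 1 − (1 − 0.79600)(1 − 0.84700) = 0.969

0.969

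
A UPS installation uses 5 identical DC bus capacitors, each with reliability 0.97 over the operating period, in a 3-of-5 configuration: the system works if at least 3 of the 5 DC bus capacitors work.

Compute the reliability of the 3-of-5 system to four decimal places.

0.9997

R = Σ_{i=3}^{5} C(5,i) p^i (1−p)^{5−i} with p = 0.97
C(5,3)·0.97^3·0.03^2 = 0.008214
C(5,4)·0.97^4·0.03^1 = 0.132794
C(5,5)·0.97^5·0.03^0 = 0.858734
Sum = 0.9997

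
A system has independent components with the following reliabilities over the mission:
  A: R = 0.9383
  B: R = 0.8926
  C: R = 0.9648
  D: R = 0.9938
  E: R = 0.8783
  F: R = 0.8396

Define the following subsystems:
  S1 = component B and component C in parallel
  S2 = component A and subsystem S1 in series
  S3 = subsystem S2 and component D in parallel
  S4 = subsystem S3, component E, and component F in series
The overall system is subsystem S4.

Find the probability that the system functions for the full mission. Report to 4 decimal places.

Parallel (B and C): 1 − (1 − 0.892600)(1 − 0.964800) = 0.996220
Series (A and [0.996220]): 0.938300 × 0.996220 = 0.934753
Parallel ([0.934753] and D): 1 − (1 − 0.934753)(1 − 0.993800) = 0.999595
Series ([0.999595], E, and F): 0.999595 × 0.878300 × 0.839600 = 0.7371

0.7371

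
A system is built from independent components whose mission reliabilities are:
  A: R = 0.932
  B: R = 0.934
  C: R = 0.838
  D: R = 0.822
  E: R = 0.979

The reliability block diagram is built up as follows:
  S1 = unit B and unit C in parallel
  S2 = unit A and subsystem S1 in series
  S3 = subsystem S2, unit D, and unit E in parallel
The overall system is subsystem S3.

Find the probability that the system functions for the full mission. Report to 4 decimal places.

0.9997

Parallel (B and C): 1 − (1 − 0.934000)(1 − 0.838000) = 0.989308
Series (A and [0.989308]): 0.932000 × 0.989308 = 0.922035
Parallel ([0.922035], D, and E): 1 − (1 − 0.922035)(1 − 0.822000)(1 − 0.979000) = 0.9997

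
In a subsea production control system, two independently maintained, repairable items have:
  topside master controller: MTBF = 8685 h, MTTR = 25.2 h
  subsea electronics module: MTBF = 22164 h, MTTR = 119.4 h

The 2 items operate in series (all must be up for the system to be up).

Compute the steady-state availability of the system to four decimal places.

A(topside master controller) = MTBF/(MTBF+MTTR) = 8685/(8685+25.2) = 0.997107
A(subsea electronics module) = MTBF/(MTBF+MTTR) = 22164/(22164+119.4) = 0.994642
Series availability: 0.997107 × 0.994642 = 0.9918

0.9918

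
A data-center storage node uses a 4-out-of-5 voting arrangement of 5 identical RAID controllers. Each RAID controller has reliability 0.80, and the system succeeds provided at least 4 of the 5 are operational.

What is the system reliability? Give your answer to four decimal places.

R = Σ_{i=4}^{5} C(5,i) p^i (1−p)^{5−i} with p = 0.80
C(5,4)·0.80^4·0.20^1 = 0.409600
C(5,5)·0.80^5·0.20^0 = 0.327680
Sum = 0.7373

0.7373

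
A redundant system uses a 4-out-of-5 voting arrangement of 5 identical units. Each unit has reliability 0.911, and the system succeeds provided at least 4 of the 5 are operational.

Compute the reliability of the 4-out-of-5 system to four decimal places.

R = Σ_{i=4}^{5} C(5,i) p^i (1−p)^{5−i} with p = 0.911
C(5,4)·0.911^4·0.089^1 = 0.306502
C(5,5)·0.911^5·0.089^0 = 0.627468
Sum = 0.9340

0.9340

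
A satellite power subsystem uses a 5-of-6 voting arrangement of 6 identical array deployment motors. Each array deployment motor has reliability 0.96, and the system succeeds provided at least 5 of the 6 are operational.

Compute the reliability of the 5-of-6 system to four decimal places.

R = Σ_{i=5}^{6} C(6,i) p^i (1−p)^{6−i} with p = 0.96
C(6,5)·0.96^5·0.04^1 = 0.195689
C(6,6)·0.96^6·0.04^0 = 0.782758
Sum = 0.9784

0.9784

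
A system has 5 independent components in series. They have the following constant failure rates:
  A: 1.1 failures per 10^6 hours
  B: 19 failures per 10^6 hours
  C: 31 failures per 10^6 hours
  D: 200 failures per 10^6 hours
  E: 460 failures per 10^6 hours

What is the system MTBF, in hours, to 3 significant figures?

Series of exponential components: λ_sys = Σ λ_i
λ_sys = 0.0000011 + 0.000019 + 0.000031 + 0.00020 + 0.00046 = 7.1110e-04 /h
MTBF = 1 / λ_sys = 1410 h

1410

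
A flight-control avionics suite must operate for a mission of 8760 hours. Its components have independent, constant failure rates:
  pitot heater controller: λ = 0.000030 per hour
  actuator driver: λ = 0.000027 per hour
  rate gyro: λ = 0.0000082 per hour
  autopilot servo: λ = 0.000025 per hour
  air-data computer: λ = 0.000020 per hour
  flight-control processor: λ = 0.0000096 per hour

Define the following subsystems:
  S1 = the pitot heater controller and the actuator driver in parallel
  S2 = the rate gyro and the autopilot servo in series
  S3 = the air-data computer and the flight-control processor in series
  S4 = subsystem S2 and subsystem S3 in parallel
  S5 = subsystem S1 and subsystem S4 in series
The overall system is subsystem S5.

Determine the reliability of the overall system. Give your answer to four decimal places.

R(pitot heater controller) = exp(−0.000030 × 8760) = 0.768896
R(actuator driver) = exp(−0.000027 × 8760) = 0.789370
R(rate gyro) = exp(−0.0000082 × 8760) = 0.930687
R(autopilot servo) = exp(−0.000025 × 8760) = 0.803322
R(air-data computer) = exp(−0.000020 × 8760) = 0.839289
R(flight-control processor) = exp(−0.0000096 × 8760) = 0.919343
Parallel (pitot heater controller and actuator driver): 1 − (1 − 0.768896)(1 − 0.789370) = 0.951323
Series (rate gyro and autopilot servo): 0.930687 × 0.803322 = 0.747641
Series (air-data computer and flight-control processor): 0.839289 × 0.919343 = 0.771594
Parallel ([0.747641] and [0.771594]): 1 − (1 − 0.747641)(1 − 0.771594) = 0.942360
Series ([0.951323] and [0.942360]): 0.951323 × 0.942360 = 0.8965

0.8965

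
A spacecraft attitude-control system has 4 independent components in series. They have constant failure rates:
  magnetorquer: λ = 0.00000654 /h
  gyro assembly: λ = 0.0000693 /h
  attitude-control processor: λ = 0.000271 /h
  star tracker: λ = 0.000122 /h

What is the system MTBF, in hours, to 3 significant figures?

2130

Series of exponential components: λ_sys = Σ λ_i
λ_sys = 0.00000654 + 0.0000693 + 0.000271 + 0.000122 = 4.6884e-04 /h
MTBF = 1 / λ_sys = 2130 h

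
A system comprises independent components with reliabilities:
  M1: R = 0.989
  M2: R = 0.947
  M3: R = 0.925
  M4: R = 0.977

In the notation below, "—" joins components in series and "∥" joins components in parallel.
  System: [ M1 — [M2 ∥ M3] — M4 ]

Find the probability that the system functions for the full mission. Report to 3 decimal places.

Parallel (M2 and M3): 1 − (1 − 0.94700)(1 − 0.92500) = 0.99603
Series (M1, [0.99603], and M4): 0.98900 × 0.99603 × 0.97700 = 0.962

0.962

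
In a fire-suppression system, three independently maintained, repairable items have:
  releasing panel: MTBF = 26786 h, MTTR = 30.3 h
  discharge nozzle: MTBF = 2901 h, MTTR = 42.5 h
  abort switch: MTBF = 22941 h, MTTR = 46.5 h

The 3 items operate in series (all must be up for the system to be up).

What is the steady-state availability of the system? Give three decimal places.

A(releasing panel) = MTBF/(MTBF+MTTR) = 26786/(26786+30.3) = 0.998870
A(discharge nozzle) = MTBF/(MTBF+MTTR) = 2901/(2901+42.5) = 0.985561
A(abort switch) = MTBF/(MTBF+MTTR) = 22941/(22941+46.5) = 0.997977
Series availability: 0.998870 × 0.985561 × 0.997977 = 0.982

0.982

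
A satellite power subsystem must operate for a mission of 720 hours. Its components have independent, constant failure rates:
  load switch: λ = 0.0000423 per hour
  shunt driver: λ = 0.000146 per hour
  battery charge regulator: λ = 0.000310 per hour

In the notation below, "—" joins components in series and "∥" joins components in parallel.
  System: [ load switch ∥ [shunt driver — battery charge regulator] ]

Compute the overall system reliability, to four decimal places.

0.9916

R(load switch) = exp(−0.0000423 × 720) = 0.970003
R(shunt driver) = exp(−0.000146 × 720) = 0.900216
R(battery charge regulator) = exp(−0.000310 × 720) = 0.799955
Series (shunt driver and battery charge regulator): 0.900216 × 0.799955 = 0.720132
Parallel (load switch and [0.720132]): 1 − (1 − 0.970003)(1 − 0.720132) = 0.9916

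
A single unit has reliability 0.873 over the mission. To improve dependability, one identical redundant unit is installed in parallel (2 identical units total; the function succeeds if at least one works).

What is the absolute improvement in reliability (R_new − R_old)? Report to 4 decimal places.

0.1109

R_before = 0.873
R_after = 1 − (1 − 0.873)^2 = 0.9839
ΔR = 0.9839 − 0.873 = 0.1109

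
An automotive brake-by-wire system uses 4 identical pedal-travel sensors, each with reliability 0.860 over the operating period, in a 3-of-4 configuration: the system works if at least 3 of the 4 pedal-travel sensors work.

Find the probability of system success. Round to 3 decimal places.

R = Σ_{i=3}^{4} C(4,i) p^i (1−p)^{4−i} with p = 0.860
C(4,3)·0.860^3·0.140^1 = 0.35619
C(4,4)·0.860^4·0.140^0 = 0.54701
Sum = 0.903

0.903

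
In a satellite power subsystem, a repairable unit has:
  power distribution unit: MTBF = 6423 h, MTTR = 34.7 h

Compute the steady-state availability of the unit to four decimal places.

A(power distribution unit) = MTBF/(MTBF+MTTR) = 6423/(6423+34.7) = 0.9946

0.9946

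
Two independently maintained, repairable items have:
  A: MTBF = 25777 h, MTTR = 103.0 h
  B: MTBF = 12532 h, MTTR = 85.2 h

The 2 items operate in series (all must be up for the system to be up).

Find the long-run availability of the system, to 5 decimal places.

0.98929

A(A) = MTBF/(MTBF+MTTR) = 25777/(25777+103.0) = 0.996020
A(B) = MTBF/(MTBF+MTTR) = 12532/(12532+85.2) = 0.993247
Series availability: 0.996020 × 0.993247 = 0.98929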